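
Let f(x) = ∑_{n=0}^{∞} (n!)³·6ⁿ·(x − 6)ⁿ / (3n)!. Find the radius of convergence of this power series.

Ratio test: |a_{n+1}/a_n| = (n+1)³/[(3n+1)·(3n+2)·(3n+3)] · 6 → 2/9 as n → ∞.
The series converges when 2/9 · |x − 6| < 1, giving R = 9/2.

R = 9/2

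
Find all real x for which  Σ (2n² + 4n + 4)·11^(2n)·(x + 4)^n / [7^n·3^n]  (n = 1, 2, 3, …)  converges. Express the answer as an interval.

Ratio test: |a_{n+1}/a_n| = [(2(n+1)² + 4(n+1) + 4)/(2n² + 4n + 4)] · 121/(7·3) → 121/21 as n → ∞.
The series converges when 121/21 · |x + 4| < 1, giving R = 21/121.
When x = -463/121, the n-th term does not approach 0; divergence by the term test.
Check x = -505/121: the n-th term does not approach 0; divergence by the term test.

(-505/121, -463/121)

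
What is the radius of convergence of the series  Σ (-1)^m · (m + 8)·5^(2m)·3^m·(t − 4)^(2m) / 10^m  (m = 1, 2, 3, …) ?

R = √30/15

Apply the ratio test: |a_{m+1}| / |a_m| = [((m+1) + 8)/(m + 8)] · 25·3/10, which tends to 15/2 as m → ∞.
Successive powers of (t − 4) differ by 2, so the series converges when |t − 4|² · 15/2 < 1, i.e. |t − 4| < √(2/15). So R = √30/15.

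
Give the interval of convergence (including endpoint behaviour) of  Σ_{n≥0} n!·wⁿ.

Ratio test: |a_{n+1}/a_n| = (n+1) → ∞ as n → ∞.
Since the ratio → ∞, the series diverges for every w ≠ 0, and R = 0.

{0}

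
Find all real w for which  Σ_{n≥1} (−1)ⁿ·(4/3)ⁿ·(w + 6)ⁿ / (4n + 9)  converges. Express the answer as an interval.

(-27/4, -21/4]

Ratio test: |a_{n+1}/a_n| = [(4n + 9)/(4(n+1) + 9)] · 4/3 → 4/3 as n → ∞.
Hence the series converges for |w + 6| < 1/(4/3) = 3/4, so the radius of convergence is 3/4.
At w = -21/4: an alternating series whose terms decrease to 0 in absolute value, so it converges by the Leibniz criterion.
Check w = -27/4: the terms are asymptotic to a nonzero constant times 1/n, so the series diverges by limit comparison with Σ 1/n.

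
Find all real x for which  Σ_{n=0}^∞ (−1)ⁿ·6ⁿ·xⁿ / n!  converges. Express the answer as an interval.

(−∞, ∞)

Ratio test: |a_{n+1}/a_n| = 6 · 1/(n+1) → 0 as n → ∞.
The ratio tends to 0 regardless of x, hence R = ∞.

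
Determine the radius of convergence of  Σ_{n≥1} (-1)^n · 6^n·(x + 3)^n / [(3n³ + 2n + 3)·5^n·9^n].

R = 15/2

The ratio of consecutive coefficients is [(3n³ + 2n + 3)/(3(n+1)³ + 2(n+1) + 3)] · 6/(5·9) → 2/15.
Hence the series converges for |x + 3| < 1/(2/15) = 15/2, so the radius of convergence is 15/2.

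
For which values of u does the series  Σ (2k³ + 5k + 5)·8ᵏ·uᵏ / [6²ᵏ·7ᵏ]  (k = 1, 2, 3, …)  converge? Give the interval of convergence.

(-63/2, 63/2)

Apply the ratio test: |a_{k+1}| / |a_k| = [(2(k+1)³ + 5(k+1) + 5)/(2k³ + 5k + 5)] · 8/(36·7), which tends to 2/63 as k → ∞.
Convergence for |u| · 2/63 < 1, i.e. |u| < 63/2. So R = 63/2.
Endpoint u = 63/2: the k-th term does not approach 0; divergence by the term test.
When u = -63/2, the terms do not tend to 0, so the series diverges.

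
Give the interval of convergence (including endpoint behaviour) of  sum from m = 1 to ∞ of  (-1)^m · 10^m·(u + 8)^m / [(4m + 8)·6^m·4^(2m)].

By the ratio test, |a_{m+1}/a_m| = [(4m + 8)/(4(m+1) + 8)] · 10/(6·16) → 5/48.
The series converges when 5/48 · |u + 8| < 1, giving R = 48/5.
Endpoint u = 8/5: convergence follows from the alternating series test (terms decrease monotonically to 0).
When u = -88/5, the terms are asymptotic to a nonzero constant times 1/m, so the series diverges by limit comparison with Σ 1/m.

(-88/5, 8/5]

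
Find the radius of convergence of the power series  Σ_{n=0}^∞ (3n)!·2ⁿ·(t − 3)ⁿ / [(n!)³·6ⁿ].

R = 1/9

Ratio test: |a_{n+1}/a_n| = (3n+1)·(3n+2)·(3n+3)/(n+1)³ · 2/6 → 9 as n → ∞.
Convergence for |t − 3| · 9 < 1, i.e. |t − 3| < 1/9. So R = 1/9.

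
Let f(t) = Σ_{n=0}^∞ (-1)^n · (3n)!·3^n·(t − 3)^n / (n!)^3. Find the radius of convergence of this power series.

Apply the ratio test: |a_{n+1}| / |a_n| = (3n+1)·(3n+2)·(3n+3)/(n+1)³ · 3, which tends to 81 as n → ∞.
Convergence for |t − 3| · 81 < 1, i.e. |t − 3| < 1/81. So R = 1/81.

R = 1/81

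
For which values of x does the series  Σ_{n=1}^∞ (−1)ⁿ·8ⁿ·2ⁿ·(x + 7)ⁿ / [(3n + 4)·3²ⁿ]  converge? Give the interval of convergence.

The ratio of consecutive coefficients is [(3n + 4)/(3(n+1) + 4)] · 8·2/9 → 16/9.
The series converges when 16/9 · |x + 7| < 1, giving R = 9/16.
Endpoint x = -103/16: an alternating series whose terms decrease to 0 in absolute value, so it converges by the Leibniz criterion.
Endpoint x = -121/16: comparison with the harmonic series Σ 1/n shows the series diverges.

(-121/16, -103/16]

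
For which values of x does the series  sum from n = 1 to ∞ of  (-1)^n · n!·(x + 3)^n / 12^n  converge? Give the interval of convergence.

Ratio test: |a_{n+1}/a_n| = (n+1) · 1/12 → ∞ as n → ∞.
The ratio grows without bound, so the series diverges whenever (x + 3) ≠ 0; it converges only at x = -3. R = 0.

{-3}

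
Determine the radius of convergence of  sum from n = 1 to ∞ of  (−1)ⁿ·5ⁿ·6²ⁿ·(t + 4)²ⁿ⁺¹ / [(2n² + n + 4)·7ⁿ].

The ratio of consecutive coefficients is [(2n² + n + 4)/(2(n+1)² + (n+1) + 4)] · 5·36/7 → 180/7.
Since the exponent of (t + 4) increases by 2 each term, convergence requires |t + 4|² < 7/180, hence R = √35/30.

R = √35/30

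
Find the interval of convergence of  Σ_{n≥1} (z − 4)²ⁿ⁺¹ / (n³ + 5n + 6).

[3, 5]

The ratio of consecutive coefficients is (n³ + 5n + 6)/((n+1)³ + 5(n+1) + 6) → 1.
Since the exponent of (z − 4) increases by 2 each term, convergence requires |z − 4|² < 1, hence R = 1.
Endpoint z = 5: absolute convergence follows by limit comparison with Σ 1/n³.
Endpoint z = 3: absolute convergence follows by limit comparison with Σ 1/n³.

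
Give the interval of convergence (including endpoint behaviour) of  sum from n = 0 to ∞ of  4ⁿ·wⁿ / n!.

By the ratio test, |a_{n+1}/a_n| = 4 · 1/(n+1) → 0.
Since the limit is 0 < 1 for every w, the series converges on all of ℝ and R = ∞.

(−∞, ∞)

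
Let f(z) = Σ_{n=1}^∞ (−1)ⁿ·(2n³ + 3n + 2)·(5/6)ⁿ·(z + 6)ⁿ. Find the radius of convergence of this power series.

R = 6/5

Apply the ratio test: |a_{n+1}| / |a_n| = [(2(n+1)³ + 3(n+1) + 2)/(2n³ + 3n + 2)] · 5/6, which tends to 5/6 as n → ∞.
Hence the series converges for |z + 6| < 1/(5/6) = 6/5, so the radius of convergence is 6/5.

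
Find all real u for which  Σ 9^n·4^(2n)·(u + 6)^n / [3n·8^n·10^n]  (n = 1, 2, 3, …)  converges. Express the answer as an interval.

The ratio of consecutive coefficients is [3n/3(n+1)] · 9·16/(8·10) → 9/5.
Convergence for |u + 6| · 9/5 < 1, i.e. |u + 6| < 5/9. So R = 5/9.
When u = -49/9, the terms behave like c/n; limit comparison with the harmonic series gives divergence.
Check u = -59/9: an alternating series whose terms decrease to 0 in absolute value, so it converges by the Leibniz criterion.

[-59/9, -49/9)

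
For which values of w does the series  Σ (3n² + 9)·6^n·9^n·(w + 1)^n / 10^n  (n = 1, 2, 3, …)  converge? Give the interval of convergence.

Ratio test: |a_{n+1}/a_n| = [(3(n+1)² + 9)/(3n² + 9)] · 6·9/10 → 27/5 as n → ∞.
Convergence for |w + 1| · 27/5 < 1, i.e. |w + 1| < 5/27. So R = 5/27.
When w = -22/27, the terms do not tend to 0, so the series diverges.
When w = -32/27, the terms have absolute value of order n², which does not tend to 0, so the series diverges by the divergence test.

(-32/27, -22/27)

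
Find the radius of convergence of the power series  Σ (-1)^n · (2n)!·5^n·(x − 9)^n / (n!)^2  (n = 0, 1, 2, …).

R = 1/20

By the ratio test, |a_{n+1}/a_n| = (2n+1)·(2n+2)/(n+1)² · 5 → 20.
Hence the series converges for |x − 9| < 1/(20) = 1/20, so the radius of convergence is 1/20.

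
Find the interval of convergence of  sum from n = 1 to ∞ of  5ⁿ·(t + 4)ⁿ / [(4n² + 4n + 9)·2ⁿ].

[-22/5, -18/5]

Ratio test: |a_{n+1}/a_n| = [(4n² + 4n + 9)/(4(n+1)² + 4(n+1) + 9)] · 5/2 → 5/2 as n → ∞.
The series converges when 5/2 · |t + 4| < 1, giving R = 2/5.
At t = -18/5: the series is dominated by a constant times Σ 1/n², which converges (p = 2 > 1).
When t = -22/5, the series is dominated by a constant times Σ 1/n², which converges (p = 2 > 1).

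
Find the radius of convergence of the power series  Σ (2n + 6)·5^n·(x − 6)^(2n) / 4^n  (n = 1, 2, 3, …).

R = 2√5/5

Apply the ratio test: |a_{n+1}| / |a_n| = [(2(n+1) + 6)/(2n + 6)] · 5/4, which tends to 5/4 as n → ∞.
Successive powers of (x − 6) differ by 2, so the series converges when |x − 6|² · 5/4 < 1, i.e. |x − 6| < √(4/5). So R = 2√5/5.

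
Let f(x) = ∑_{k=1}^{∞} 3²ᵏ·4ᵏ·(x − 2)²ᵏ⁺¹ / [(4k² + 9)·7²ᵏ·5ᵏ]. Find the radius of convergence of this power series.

R = 7√5/6

Ratio test: |a_{k+1}/a_k| = [(4k² + 9)/(4(k+1)² + 9)] · 9·4/(49·5) → 36/245 as k → ∞.
Successive powers of (x − 2) differ by 2, so the series converges when |x − 2|² · 36/245 < 1, i.e. |x − 2| < √(245/36). So R = 7√5/6.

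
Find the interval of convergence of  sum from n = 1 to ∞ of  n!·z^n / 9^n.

{0}

Ratio test: |a_{n+1}/a_n| = (n+1) · 1/9 → ∞ as n → ∞.
The terms grow without bound for any z ≠ 0, so R = 0 (convergence only at z = 0).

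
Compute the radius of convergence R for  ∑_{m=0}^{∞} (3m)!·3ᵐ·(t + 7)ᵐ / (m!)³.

R = 1/81

Ratio test: |a_{m+1}/a_m| = (3m+1)·(3m+2)·(3m+3)/(m+1)³ · 3 → 81 as m → ∞.
Hence the series converges for |t + 7| < 1/(81) = 1/81, so the radius of convergence is 1/81.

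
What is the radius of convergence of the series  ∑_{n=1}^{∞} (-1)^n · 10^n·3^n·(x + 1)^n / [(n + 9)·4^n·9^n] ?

By the ratio test, |a_{n+1}/a_n| = [(n + 9)/((n+1) + 9)] · 10·3/(4·9) → 5/6.
Convergence for |x + 1| · 5/6 < 1, i.e. |x + 1| < 6/5. So R = 6/5.

R = 6/5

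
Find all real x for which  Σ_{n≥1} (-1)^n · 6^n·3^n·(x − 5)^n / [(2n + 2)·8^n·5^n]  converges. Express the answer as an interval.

Ratio test: |a_{n+1}/a_n| = [(2n + 2)/(2(n+1) + 2)] · 6·3/(8·5) → 9/20 as n → ∞.
Convergence for |x − 5| · 9/20 < 1, i.e. |x − 5| < 20/9. So R = 20/9.
Check x = 65/9: the terms alternate in sign and decrease monotonically to 0 in absolute value (size ~ c/n), so the alternating series test gives convergence.
Endpoint x = 25/9: the terms are asymptotic to a nonzero constant times 1/n, so the series diverges by limit comparison with Σ 1/n.

(25/9, 65/9]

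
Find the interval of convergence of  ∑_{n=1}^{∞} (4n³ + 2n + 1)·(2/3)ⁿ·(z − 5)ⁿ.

(7/2, 13/2)

Ratio test: |a_{n+1}/a_n| = [(4(n+1)³ + 2(n+1) + 1)/(4n³ + 2n + 1)] · 2/3 → 2/3 as n → ∞.
Hence the series converges for |z − 5| < 1/(2/3) = 3/2, so the radius of convergence is 3/2.
Check z = 13/2: the terms have absolute value of order n³, which does not tend to 0, so the series diverges by the divergence test.
Endpoint z = 7/2: the n-th term does not approach 0; divergence by the term test.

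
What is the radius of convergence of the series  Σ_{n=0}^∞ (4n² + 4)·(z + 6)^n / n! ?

R = ∞

Apply the ratio test: |a_{n+1}| / |a_n| = (4(n+1)² + 4)/(4n² + 4) · 1/(n+1), which tends to 0 as n → ∞.
Since the limit is 0 < 1 for every z, the series converges on all of ℝ and R = ∞.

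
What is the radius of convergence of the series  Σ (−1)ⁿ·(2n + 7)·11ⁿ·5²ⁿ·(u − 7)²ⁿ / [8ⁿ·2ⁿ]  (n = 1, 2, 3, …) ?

The ratio of consecutive coefficients is [(2(n+1) + 7)/(2n + 7)] · 11·25/(8·2) → 275/16.
Successive powers of (u − 7) differ by 2, so the series converges when |u − 7|² · 275/16 < 1, i.e. |u − 7| < √(16/275). So R = 4√11/55.

R = 4√11/55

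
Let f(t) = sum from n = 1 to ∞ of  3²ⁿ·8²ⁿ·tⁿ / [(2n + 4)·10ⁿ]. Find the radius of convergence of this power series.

The ratio of consecutive coefficients is [(2n + 4)/(2(n+1) + 4)] · 9·64/10 → 288/5.
The series converges when 288/5 · |t| < 1, giving R = 5/288.

R = 5/288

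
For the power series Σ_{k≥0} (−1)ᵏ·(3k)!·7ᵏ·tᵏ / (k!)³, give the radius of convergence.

Apply the ratio test: |a_{k+1}| / |a_k| = (3k+1)·(3k+2)·(3k+3)/(k+1)³ · 7, which tends to 189 as k → ∞.
The series converges when 189 · |t| < 1, giving R = 1/189.

R = 1/189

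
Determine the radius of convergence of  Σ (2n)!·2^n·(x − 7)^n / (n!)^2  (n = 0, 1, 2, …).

R = 1/8

By the ratio test, |a_{n+1}/a_n| = (2n+1)·(2n+2)/(n+1)² · 2 → 8.
The series converges when 8 · |x − 7| < 1, giving R = 1/8.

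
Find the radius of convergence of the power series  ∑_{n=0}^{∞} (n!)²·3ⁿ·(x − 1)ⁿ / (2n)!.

R = 4/3

Apply the ratio test: |a_{n+1}| / |a_n| = (n+1)²/[(2n+1)·(2n+2)] · 3, which tends to 3/4 as n → ∞.
Hence the series converges for |x − 1| < 1/(3/4) = 4/3, so the radius of convergence is 4/3.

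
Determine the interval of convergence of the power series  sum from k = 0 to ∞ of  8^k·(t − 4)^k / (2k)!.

(−∞, ∞)

Apply the ratio test: |a_{k+1}| / |a_k| = 8 · 1/[(2k+1)·(2k+2)], which tends to 0 as k → ∞.
Since the limit is 0 < 1 for every t, the series converges on all of ℝ and R = ∞.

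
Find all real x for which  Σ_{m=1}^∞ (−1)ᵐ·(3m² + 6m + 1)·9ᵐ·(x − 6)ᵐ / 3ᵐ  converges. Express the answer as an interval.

(17/3, 19/3)

Apply the ratio test: |a_{m+1}| / |a_m| = [(3(m+1)² + 6(m+1) + 1)/(3m² + 6m + 1)] · 9/3, which tends to 3 as m → ∞.
Convergence for |x − 6| · 3 < 1, i.e. |x − 6| < 1/3. So R = 1/3.
Check x = 19/3: the terms have absolute value of order m², which does not tend to 0, so the series diverges by the divergence test.
When x = 17/3, the m-th term does not approach 0; divergence by the term test.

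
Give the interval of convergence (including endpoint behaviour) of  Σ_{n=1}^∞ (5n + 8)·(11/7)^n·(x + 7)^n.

By the ratio test, |a_{n+1}/a_n| = [(5(n+1) + 8)/(5n + 8)] · 11/7 → 11/7.
The series converges when 11/7 · |x + 7| < 1, giving R = 7/11.
Endpoint x = -70/11: the terms do not tend to 0, so the series diverges.
Check x = -84/11: the terms do not tend to 0, so the series diverges.

(-84/11, -70/11)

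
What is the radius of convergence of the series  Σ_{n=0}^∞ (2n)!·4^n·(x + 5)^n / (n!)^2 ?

R = 1/16

By the ratio test, |a_{n+1}/a_n| = (2n+1)·(2n+2)/(n+1)² · 4 → 16.
Thus R = 1/(16) = 1/16.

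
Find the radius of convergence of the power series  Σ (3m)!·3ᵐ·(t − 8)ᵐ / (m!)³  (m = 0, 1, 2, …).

By the ratio test, |a_{m+1}/a_m| = (3m+1)·(3m+2)·(3m+3)/(m+1)³ · 3 → 81.
The series converges when 81 · |t − 8| < 1, giving R = 1/81.

R = 1/81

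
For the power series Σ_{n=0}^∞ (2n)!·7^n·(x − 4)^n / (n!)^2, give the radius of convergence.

R = 1/28

The ratio of consecutive coefficients is (2n+1)·(2n+2)/(n+1)² · 7 → 28.
Thus R = 1/(28) = 1/28.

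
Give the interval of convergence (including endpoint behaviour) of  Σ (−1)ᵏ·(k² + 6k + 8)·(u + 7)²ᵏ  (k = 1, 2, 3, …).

Apply the ratio test: |a_{k+1}| / |a_k| = ((k+1)² + 6(k+1) + 8)/(k² + 6k + 8), which tends to 1 as k → ∞.
Successive powers of (u + 7) differ by 2, so the series converges when |u + 7|² · 1 < 1, i.e. |u + 7| < √(1) = 1. So R = 1.
Endpoint u = -6: the k-th term does not approach 0; divergence by the term test.
At u = -8: the terms do not tend to 0, so the series diverges.

(-8, -6)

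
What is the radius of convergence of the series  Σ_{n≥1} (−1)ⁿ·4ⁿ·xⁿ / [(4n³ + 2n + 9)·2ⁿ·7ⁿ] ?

Apply the ratio test: |a_{n+1}| / |a_n| = [(4n³ + 2n + 9)/(4(n+1)³ + 2(n+1) + 9)] · 4/(2·7), which tends to 2/7 as n → ∞.
Thus R = 1/(2/7) = 7/2.

R = 7/2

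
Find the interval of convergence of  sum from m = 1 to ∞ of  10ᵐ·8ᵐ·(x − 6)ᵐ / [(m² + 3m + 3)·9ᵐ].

[471/80, 489/80]

By the ratio test, |a_{m+1}/a_m| = [(m² + 3m + 3)/((m+1)² + 3(m+1) + 3)] · 10·8/9 → 80/9.
Convergence for |x − 6| · 80/9 < 1, i.e. |x − 6| < 9/80. So R = 9/80.
When x = 489/80, the terms are on the order of 1/m², so the series converges absolutely by comparison with the p-series (p = 2 > 1).
Check x = 471/80: absolute convergence follows by limit comparison with Σ 1/m².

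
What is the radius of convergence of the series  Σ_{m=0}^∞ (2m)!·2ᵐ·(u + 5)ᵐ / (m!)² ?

Ratio test: |a_{m+1}/a_m| = (2m+1)·(2m+2)/(m+1)² · 2 → 8 as m → ∞.
Hence the series converges for |u + 5| < 1/(8) = 1/8, so the radius of convergence is 1/8.

R = 1/8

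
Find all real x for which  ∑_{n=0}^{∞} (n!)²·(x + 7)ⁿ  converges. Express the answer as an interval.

{-7}

By the ratio test, |a_{n+1}/a_n| = (n+1)² → ∞.
The ratio grows without bound, so the series diverges whenever (x + 7) ≠ 0; it converges only at x = -7. R = 0.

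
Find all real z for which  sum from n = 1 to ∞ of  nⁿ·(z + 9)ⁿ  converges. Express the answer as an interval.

{-9}

Applying the root test, |a_n|^(1/n) = n → ∞.
Since the n-th root of |a_n| is unbounded, the series converges only at z = -9; R = 0.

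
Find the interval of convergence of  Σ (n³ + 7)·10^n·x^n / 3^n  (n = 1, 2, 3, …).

By the ratio test, |a_{n+1}/a_n| = [((n+1)³ + 7)/(n³ + 7)] · 10/3 → 10/3.
The series converges when 10/3 · |x| < 1, giving R = 3/10.
Endpoint x = 3/10: the terms do not tend to 0, so the series diverges.
Check x = -3/10: the terms have absolute value of order n³, which does not tend to 0, so the series diverges by the divergence test.

(-3/10, 3/10)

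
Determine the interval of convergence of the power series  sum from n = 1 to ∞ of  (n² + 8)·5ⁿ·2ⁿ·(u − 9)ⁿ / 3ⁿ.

By the ratio test, |a_{n+1}/a_n| = [((n+1)² + 8)/(n² + 8)] · 5·2/3 → 10/3.
The series converges when 10/3 · |u − 9| < 1, giving R = 3/10.
Endpoint u = 93/10: the terms have absolute value of order n², which does not tend to 0, so the series diverges by the divergence test.
Endpoint u = 87/10: the terms do not tend to 0, so the series diverges.

(87/10, 93/10)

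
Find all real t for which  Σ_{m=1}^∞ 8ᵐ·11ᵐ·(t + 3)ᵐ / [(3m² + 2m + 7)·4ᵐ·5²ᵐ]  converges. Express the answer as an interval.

Ratio test: |a_{m+1}/a_m| = [(3m² + 2m + 7)/(3(m+1)² + 2(m+1) + 7)] · 8·11/(4·25) → 22/25 as m → ∞.
Hence the series converges for |t + 3| < 1/(22/25) = 25/22, so the radius of convergence is 25/22.
Check t = -41/22: the terms are on the order of 1/m², so the series converges absolutely by comparison with the p-series (p = 2 > 1).
Endpoint t = -91/22: absolute convergence follows by limit comparison with Σ 1/m².

[-91/22, -41/22]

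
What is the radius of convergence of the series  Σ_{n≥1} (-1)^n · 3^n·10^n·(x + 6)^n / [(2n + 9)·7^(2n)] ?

Apply the ratio test: |a_{n+1}| / |a_n| = [(2n + 9)/(2(n+1) + 9)] · 3·10/49, which tends to 30/49 as n → ∞.
The series converges when 30/49 · |x + 6| < 1, giving R = 49/30.

R = 49/30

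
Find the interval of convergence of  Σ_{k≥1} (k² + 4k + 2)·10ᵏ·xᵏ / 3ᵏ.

(-3/10, 3/10)

Apply the ratio test: |a_{k+1}| / |a_k| = [((k+1)² + 4(k+1) + 2)/(k² + 4k + 2)] · 10/3, which tends to 10/3 as k → ∞.
Convergence for |x| · 10/3 < 1, i.e. |x| < 3/10. So R = 3/10.
When x = 3/10, the terms have absolute value of order k², which does not tend to 0, so the series diverges by the divergence test.
Endpoint x = -3/10: the k-th term does not approach 0; divergence by the term test.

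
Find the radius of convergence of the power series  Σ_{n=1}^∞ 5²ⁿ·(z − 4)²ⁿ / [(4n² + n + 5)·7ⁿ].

R = √7/5

By the ratio test, |a_{n+1}/a_n| = [(4n² + n + 5)/(4(n+1)² + (n+1) + 5)] · 25/7 → 25/7.
Successive powers of (z − 4) differ by 2, so the series converges when |z − 4|² · 25/7 < 1, i.e. |z − 4| < √(7/25). So R = √7/5.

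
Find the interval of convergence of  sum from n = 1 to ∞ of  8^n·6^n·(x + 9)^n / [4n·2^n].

[-217/24, -215/24)

Apply the ratio test: |a_{n+1}| / |a_n| = [4n/4(n+1)] · 8·6/2, which tends to 24 as n → ∞.
Hence the series converges for |x + 9| < 1/(24) = 1/24, so the radius of convergence is 1/24.
Endpoint x = -215/24: the terms are asymptotic to a nonzero constant times 1/n, so the series diverges by limit comparison with Σ 1/n.
Endpoint x = -217/24: the terms alternate in sign and decrease monotonically to 0 in absolute value (size ~ c/n), so the alternating series test gives convergence.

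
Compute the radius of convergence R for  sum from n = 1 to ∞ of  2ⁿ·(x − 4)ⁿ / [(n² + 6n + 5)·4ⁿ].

R = 2

Ratio test: |a_{n+1}/a_n| = [(n² + 6n + 5)/((n+1)² + 6(n+1) + 5)] · 2/4 → 1/2 as n → ∞.
Thus R = 1/(1/2) = 2.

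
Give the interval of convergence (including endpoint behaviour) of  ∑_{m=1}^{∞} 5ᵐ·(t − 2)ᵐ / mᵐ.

(−∞, ∞)

By the Cauchy root test, |a_m|^(1/m) = 5/m → 0.
Since the m-th root of |a_m| tends to 0, the series converges for all real t; R = ∞.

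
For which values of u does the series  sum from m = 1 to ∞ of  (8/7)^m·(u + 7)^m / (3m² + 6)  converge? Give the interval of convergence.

[-63/8, -49/8]

The ratio of consecutive coefficients is [(3m² + 6)/(3(m+1)² + 6)] · 8/7 → 8/7.
Thus R = 1/(8/7) = 7/8.
Endpoint u = -49/8: the terms are on the order of 1/m², so the series converges absolutely by comparison with the p-series (p = 2 > 1).
Endpoint u = -63/8: the series is dominated by a constant times Σ 1/m², which converges (p = 2 > 1).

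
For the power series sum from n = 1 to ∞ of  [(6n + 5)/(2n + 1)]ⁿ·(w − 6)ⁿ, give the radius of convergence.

R = 1/3

Applying the root test, |a_n|^(1/n) = (6n + 5)/(2n + 1) → 3.
The series converges when 3 · |w − 6| < 1, giving R = 1/3.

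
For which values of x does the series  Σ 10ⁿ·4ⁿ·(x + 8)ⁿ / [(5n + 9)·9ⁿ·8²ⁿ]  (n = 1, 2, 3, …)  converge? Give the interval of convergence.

[-112/5, 32/5)

Ratio test: |a_{n+1}/a_n| = [(5n + 9)/(5(n+1) + 9)] · 10·4/(9·64) → 5/72 as n → ∞.
Thus R = 1/(5/72) = 72/5.
When x = 32/5, comparison with the harmonic series Σ 1/n shows the series diverges.
When x = -112/5, an alternating series whose terms decrease to 0 in absolute value, so it converges by the Leibniz criterion.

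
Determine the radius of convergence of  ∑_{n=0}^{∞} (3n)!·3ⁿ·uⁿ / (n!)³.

Ratio test: |a_{n+1}/a_n| = (3n+1)·(3n+2)·(3n+3)/(n+1)³ · 3 → 81 as n → ∞.
Hence the series converges for |u| < 1/(81) = 1/81, so the radius of convergence is 1/81.

R = 1/81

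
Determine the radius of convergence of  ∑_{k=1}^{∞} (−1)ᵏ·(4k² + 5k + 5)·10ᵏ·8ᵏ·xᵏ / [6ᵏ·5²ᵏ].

R = 15/8

Ratio test: |a_{k+1}/a_k| = [(4(k+1)² + 5(k+1) + 5)/(4k² + 5k + 5)] · 10·8/(6·25) → 8/15 as k → ∞.
Convergence for |x| · 8/15 < 1, i.e. |x| < 15/8. So R = 15/8.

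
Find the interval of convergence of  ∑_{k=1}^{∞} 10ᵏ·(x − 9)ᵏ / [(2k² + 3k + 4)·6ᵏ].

[42/5, 48/5]

Ratio test: |a_{k+1}/a_k| = [(2k² + 3k + 4)/(2(k+1)² + 3(k+1) + 4)] · 10/6 → 5/3 as k → ∞.
Hence the series converges for |x − 9| < 1/(5/3) = 3/5, so the radius of convergence is 3/5.
Check x = 48/5: the series is dominated by a constant times Σ 1/k², which converges (p = 2 > 1).
Check x = 42/5: the series is dominated by a constant times Σ 1/k², which converges (p = 2 > 1).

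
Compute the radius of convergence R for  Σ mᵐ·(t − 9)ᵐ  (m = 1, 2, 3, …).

R = 0

Applying the root test, |a_m|^(1/m) = m → ∞.
The root grows without bound, so R = 0 (convergence only at t = 9).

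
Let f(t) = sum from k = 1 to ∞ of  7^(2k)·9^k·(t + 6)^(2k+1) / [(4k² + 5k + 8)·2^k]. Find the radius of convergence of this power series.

R = √2/21

Apply the ratio test: |a_{k+1}| / |a_k| = [(4k² + 5k + 8)/(4(k+1)² + 5(k+1) + 8)] · 49·9/2, which tends to 441/2 as k → ∞.
Successive powers of (t + 6) differ by 2, so the series converges when |t + 6|² · 441/2 < 1, i.e. |t + 6| < √(2/441). So R = √2/21.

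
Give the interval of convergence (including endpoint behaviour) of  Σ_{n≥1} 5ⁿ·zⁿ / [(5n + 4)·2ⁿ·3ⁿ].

[-6/5, 6/5)

The ratio of consecutive coefficients is [(5n + 4)/(5(n+1) + 4)] · 5/(2·3) → 5/6.
Thus R = 1/(5/6) = 6/5.
Check z = 6/5: comparison with the harmonic series Σ 1/n shows the series diverges.
Check z = -6/5: an alternating series whose terms decrease to 0 in absolute value, so it converges by the Leibniz criterion.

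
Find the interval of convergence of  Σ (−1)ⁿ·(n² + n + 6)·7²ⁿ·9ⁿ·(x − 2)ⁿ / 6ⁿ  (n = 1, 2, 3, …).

Ratio test: |a_{n+1}/a_n| = [((n+1)² + (n+1) + 6)/(n² + n + 6)] · 49·9/6 → 147/2 as n → ∞.
The series converges when 147/2 · |x − 2| < 1, giving R = 2/147.
Endpoint x = 296/147: the terms have absolute value of order n², which does not tend to 0, so the series diverges by the divergence test.
Endpoint x = 292/147: the terms do not tend to 0, so the series diverges.

(292/147, 296/147)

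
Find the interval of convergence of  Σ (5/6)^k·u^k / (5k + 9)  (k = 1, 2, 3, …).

[-6/5, 6/5)

By the ratio test, |a_{k+1}/a_k| = [(5k + 9)/(5(k+1) + 9)] · 5/6 → 5/6.
The series converges when 5/6 · |u| < 1, giving R = 6/5.
At u = 6/5: the terms behave like c/k; limit comparison with the harmonic series gives divergence.
When u = -6/5, an alternating series whose terms decrease to 0 in absolute value, so it converges by the Leibniz criterion.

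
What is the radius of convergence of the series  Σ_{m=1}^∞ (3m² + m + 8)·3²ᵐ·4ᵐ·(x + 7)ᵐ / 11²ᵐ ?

R = 121/36

Ratio test: |a_{m+1}/a_m| = [(3(m+1)² + (m+1) + 8)/(3m² + m + 8)] · 9·4/121 → 36/121 as m → ∞.
The series converges when 36/121 · |x + 7| < 1, giving R = 121/36.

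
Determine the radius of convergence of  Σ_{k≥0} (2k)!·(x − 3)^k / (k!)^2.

R = 1/4

The ratio of consecutive coefficients is (2k+1)·(2k+2)/(k+1)² → 4.
Thus R = 1/(4) = 1/4.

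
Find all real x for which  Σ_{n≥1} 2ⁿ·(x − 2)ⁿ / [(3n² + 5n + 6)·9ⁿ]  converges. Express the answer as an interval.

Ratio test: |a_{n+1}/a_n| = [(3n² + 5n + 6)/(3(n+1)² + 5(n+1) + 6)] · 2/9 → 2/9 as n → ∞.
The series converges when 2/9 · |x − 2| < 1, giving R = 9/2.
At x = 13/2: the series is dominated by a constant times Σ 1/n², which converges (p = 2 > 1).
At x = -5/2: absolute convergence follows by limit comparison with Σ 1/n².

[-5/2, 13/2]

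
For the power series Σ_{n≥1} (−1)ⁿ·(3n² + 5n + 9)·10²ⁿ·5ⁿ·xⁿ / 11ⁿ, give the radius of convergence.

R = 11/500

Ratio test: |a_{n+1}/a_n| = [(3(n+1)² + 5(n+1) + 9)/(3n² + 5n + 9)] · 100·5/11 → 500/11 as n → ∞.
Thus R = 1/(500/11) = 11/500.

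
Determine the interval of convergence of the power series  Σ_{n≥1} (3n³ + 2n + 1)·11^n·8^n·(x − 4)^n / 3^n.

(349/88, 355/88)

Apply the ratio test: |a_{n+1}| / |a_n| = [(3(n+1)³ + 2(n+1) + 1)/(3n³ + 2n + 1)] · 11·8/3, which tends to 88/3 as n → ∞.
Convergence for |x − 4| · 88/3 < 1, i.e. |x − 4| < 3/88. So R = 3/88.
Check x = 355/88: the terms have absolute value of order n³, which does not tend to 0, so the series diverges by the divergence test.
Endpoint x = 349/88: the terms have absolute value of order n³, which does not tend to 0, so the series diverges by the divergence test.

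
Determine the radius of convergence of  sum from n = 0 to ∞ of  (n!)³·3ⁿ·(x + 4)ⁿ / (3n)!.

By the ratio test, |a_{n+1}/a_n| = (n+1)³/[(3n+1)·(3n+2)·(3n+3)] · 3 → 1/9.
Hence the series converges for |x + 4| < 1/(1/9) = 9, so the radius of convergence is 9.

R = 9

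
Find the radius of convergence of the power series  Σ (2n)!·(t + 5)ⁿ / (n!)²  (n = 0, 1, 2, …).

The ratio of consecutive coefficients is (2n+1)·(2n+2)/(n+1)² → 4.
The series converges when 4 · |t + 5| < 1, giving R = 1/4.

R = 1/4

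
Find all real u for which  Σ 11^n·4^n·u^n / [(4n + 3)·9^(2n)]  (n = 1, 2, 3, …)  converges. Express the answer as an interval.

The ratio of consecutive coefficients is [(4n + 3)/(4(n+1) + 3)] · 11·4/81 → 44/81.
Hence the series converges for |u| < 1/(44/81) = 81/44, so the radius of convergence is 81/44.
At u = 81/44: the terms are asymptotic to a nonzero constant times 1/n, so the series diverges by limit comparison with Σ 1/n.
When u = -81/44, an alternating series whose terms decrease to 0 in absolute value, so it converges by the Leibniz criterion.

[-81/44, 81/44)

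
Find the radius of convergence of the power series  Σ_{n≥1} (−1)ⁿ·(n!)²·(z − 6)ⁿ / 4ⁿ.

By the ratio test, |a_{n+1}/a_n| = (n+1)² · 1/4 → ∞.
The ratio grows without bound, so the series diverges whenever (z − 6) ≠ 0; it converges only at z = 6. R = 0.

R = 0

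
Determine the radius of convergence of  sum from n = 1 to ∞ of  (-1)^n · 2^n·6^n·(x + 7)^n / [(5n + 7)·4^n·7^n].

Apply the ratio test: |a_{n+1}| / |a_n| = [(5n + 7)/(5(n+1) + 7)] · 2·6/(4·7), which tends to 3/7 as n → ∞.
Thus R = 1/(3/7) = 7/3.

R = 7/3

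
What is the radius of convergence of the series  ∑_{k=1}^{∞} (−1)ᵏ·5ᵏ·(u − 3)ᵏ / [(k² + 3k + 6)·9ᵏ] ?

Apply the ratio test: |a_{k+1}| / |a_k| = [(k² + 3k + 6)/((k+1)² + 3(k+1) + 6)] · 5/9, which tends to 5/9 as k → ∞.
The series converges when 5/9 · |u − 3| < 1, giving R = 9/5.

R = 9/5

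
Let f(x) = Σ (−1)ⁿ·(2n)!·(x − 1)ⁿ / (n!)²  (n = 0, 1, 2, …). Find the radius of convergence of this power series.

R = 1/4

The ratio of consecutive coefficients is (2n+1)·(2n+2)/(n+1)² → 4.
The series converges when 4 · |x − 1| < 1, giving R = 1/4.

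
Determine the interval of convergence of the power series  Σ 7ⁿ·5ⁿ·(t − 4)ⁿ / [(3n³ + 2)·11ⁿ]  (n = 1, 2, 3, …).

[129/35, 151/35]

Apply the ratio test: |a_{n+1}| / |a_n| = [(3n³ + 2)/(3(n+1)³ + 2)] · 7·5/11, which tends to 35/11 as n → ∞.
Convergence for |t − 4| · 35/11 < 1, i.e. |t − 4| < 11/35. So R = 11/35.
When t = 151/35, absolute convergence follows by limit comparison with Σ 1/n³.
Endpoint t = 129/35: the terms are on the order of 1/n³, so the series converges absolutely by comparison with the p-series (p = 3 > 1).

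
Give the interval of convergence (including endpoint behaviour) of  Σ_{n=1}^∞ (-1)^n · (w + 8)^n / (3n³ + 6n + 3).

The ratio of consecutive coefficients is (3n³ + 6n + 3)/(3(n+1)³ + 6(n+1) + 3) → 1.
So the series converges when |w + 8| < 1 and diverges when |w + 8| > 1; R = 1.
Endpoint w = -7: the terms are on the order of 1/n³, so the series converges absolutely by comparison with the p-series (p = 3 > 1).
Check w = -9: absolute convergence follows by limit comparison with Σ 1/n³.

[-9, -7]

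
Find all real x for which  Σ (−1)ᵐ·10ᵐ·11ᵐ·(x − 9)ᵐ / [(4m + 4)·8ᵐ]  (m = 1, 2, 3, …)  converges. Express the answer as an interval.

Ratio test: |a_{m+1}/a_m| = [(4m + 4)/(4(m+1) + 4)] · 10·11/8 → 55/4 as m → ∞.
The series converges when 55/4 · |x − 9| < 1, giving R = 4/55.
At x = 499/55: convergence follows from the alternating series test (terms decrease monotonically to 0).
When x = 491/55, the terms are asymptotic to a nonzero constant times 1/m, so the series diverges by limit comparison with Σ 1/m.

(491/55, 499/55]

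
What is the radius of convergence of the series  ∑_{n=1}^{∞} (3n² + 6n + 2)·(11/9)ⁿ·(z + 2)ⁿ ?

By the ratio test, |a_{n+1}/a_n| = [(3(n+1)² + 6(n+1) + 2)/(3n² + 6n + 2)] · 11/9 → 11/9.
The series converges when 11/9 · |z + 2| < 1, giving R = 9/11.

R = 9/11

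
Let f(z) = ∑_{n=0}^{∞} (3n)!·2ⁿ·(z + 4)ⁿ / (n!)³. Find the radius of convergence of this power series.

R = 1/54

The ratio of consecutive coefficients is (3n+1)·(3n+2)·(3n+3)/(n+1)³ · 2 → 54.
The series converges when 54 · |z + 4| < 1, giving R = 1/54.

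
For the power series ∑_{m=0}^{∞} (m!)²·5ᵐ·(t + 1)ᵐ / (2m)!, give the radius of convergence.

Ratio test: |a_{m+1}/a_m| = (m+1)²/[(2m+1)·(2m+2)] · 5 → 5/4 as m → ∞.
Thus R = 1/(5/4) = 4/5.

R = 4/5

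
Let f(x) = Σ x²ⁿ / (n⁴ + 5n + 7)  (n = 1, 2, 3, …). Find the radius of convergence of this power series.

Apply the ratio test: |a_{n+1}| / |a_n| = (n⁴ + 5n + 7)/((n+1)⁴ + 5(n+1) + 7), which tends to 1 as n → ∞.
Since the exponent of x increases by 2 each term, convergence requires |x|² < 1, hence R = 1.

R = 1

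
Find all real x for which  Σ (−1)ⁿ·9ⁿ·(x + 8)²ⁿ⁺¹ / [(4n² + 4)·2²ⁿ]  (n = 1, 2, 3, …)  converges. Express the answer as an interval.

[-26/3, -22/3]

By the ratio test, |a_{n+1}/a_n| = [(4n² + 4)/(4(n+1)² + 4)] · 9/4 → 9/4.
Successive powers of (x + 8) differ by 2, so the series converges when |x + 8|² · 9/4 < 1, i.e. |x + 8| < √(4/9) = 2/3. So R = 2/3.
Check x = -22/3: absolute convergence follows by limit comparison with Σ 1/n².
Endpoint x = -26/3: absolute convergence follows by limit comparison with Σ 1/n².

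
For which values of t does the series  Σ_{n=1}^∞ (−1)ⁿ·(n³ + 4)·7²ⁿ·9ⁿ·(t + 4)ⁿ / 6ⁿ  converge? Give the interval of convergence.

The ratio of consecutive coefficients is [((n+1)³ + 4)/(n³ + 4)] · 49·9/6 → 147/2.
Thus R = 1/(147/2) = 2/147.
When t = -586/147, the n-th term does not approach 0; divergence by the term test.
Endpoint t = -590/147: the terms do not tend to 0, so the series diverges.

(-590/147, -586/147)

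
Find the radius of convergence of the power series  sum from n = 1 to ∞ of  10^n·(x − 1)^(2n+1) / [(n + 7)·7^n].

R = √70/10

The ratio of consecutive coefficients is [(n + 7)/((n+1) + 7)] · 10/7 → 10/7.
Since the exponent of (x − 1) increases by 2 each term, convergence requires |x − 1|² < 7/10, hence R = √70/10.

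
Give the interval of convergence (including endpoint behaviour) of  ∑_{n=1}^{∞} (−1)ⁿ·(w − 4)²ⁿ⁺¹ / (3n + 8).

[3, 5]

Ratio test: |a_{n+1}/a_n| = (3n + 8)/(3(n+1) + 8) → 1 as n → ∞.
Successive powers of (w − 4) differ by 2, so the series converges when |w − 4|² · 1 < 1, i.e. |w − 4| < √(1) = 1. So R = 1.
Endpoint w = 5: the terms alternate in sign and decrease monotonically to 0 in absolute value (size ~ c/n), so the alternating series test gives convergence.
When w = 3, convergence follows from the alternating series test (terms decrease monotonically to 0).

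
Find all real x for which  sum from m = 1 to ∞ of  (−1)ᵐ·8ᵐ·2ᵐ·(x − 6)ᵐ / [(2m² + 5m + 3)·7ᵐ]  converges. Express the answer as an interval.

[89/16, 103/16]

By the ratio test, |a_{m+1}/a_m| = [(2m² + 5m + 3)/(2(m+1)² + 5(m+1) + 3)] · 8·2/7 → 16/7.
Convergence for |x − 6| · 16/7 < 1, i.e. |x − 6| < 7/16. So R = 7/16.
At x = 103/16: the terms are on the order of 1/m², so the series converges absolutely by comparison with the p-series (p = 2 > 1).
Check x = 89/16: absolute convergence follows by limit comparison with Σ 1/m².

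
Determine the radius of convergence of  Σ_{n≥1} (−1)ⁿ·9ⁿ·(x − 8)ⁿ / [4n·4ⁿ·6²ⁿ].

R = 16

Ratio test: |a_{n+1}/a_n| = [4n/4(n+1)] · 9/(4·36) → 1/16 as n → ∞.
Thus R = 1/(1/16) = 16.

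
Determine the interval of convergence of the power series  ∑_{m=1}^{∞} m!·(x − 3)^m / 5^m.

{3}

Apply the ratio test: |a_{m+1}| / |a_m| = (m+1) · 1/5, which tends to ∞ as m → ∞.
Since the ratio → ∞, the series diverges for every x ≠ 3, and R = 0.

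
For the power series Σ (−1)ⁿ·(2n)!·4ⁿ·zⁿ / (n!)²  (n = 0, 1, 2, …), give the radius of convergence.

By the ratio test, |a_{n+1}/a_n| = (2n+1)·(2n+2)/(n+1)² · 4 → 16.
The series converges when 16 · |z| < 1, giving R = 1/16.

R = 1/16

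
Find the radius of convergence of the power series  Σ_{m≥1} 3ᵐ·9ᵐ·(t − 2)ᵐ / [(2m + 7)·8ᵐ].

R = 8/27

The ratio of consecutive coefficients is [(2m + 7)/(2(m+1) + 7)] · 3·9/8 → 27/8.
Thus R = 1/(27/8) = 8/27.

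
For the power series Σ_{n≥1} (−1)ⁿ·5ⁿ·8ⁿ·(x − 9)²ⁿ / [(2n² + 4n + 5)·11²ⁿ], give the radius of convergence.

By the ratio test, |a_{n+1}/a_n| = [(2n² + 4n + 5)/(2(n+1)² + 4(n+1) + 5)] · 5·8/121 → 40/121.
Writing y = (x − 9)², the series in y has radius 121/40, so |x − 9| < √(121/40) and R = 11√10/20.

R = 11√10/20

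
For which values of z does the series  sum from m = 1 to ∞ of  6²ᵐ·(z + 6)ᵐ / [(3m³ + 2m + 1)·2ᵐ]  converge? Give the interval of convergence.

[-109/18, -107/18]

Ratio test: |a_{m+1}/a_m| = [(3m³ + 2m + 1)/(3(m+1)³ + 2(m+1) + 1)] · 36/2 → 18 as m → ∞.
Convergence for |z + 6| · 18 < 1, i.e. |z + 6| < 1/18. So R = 1/18.
When z = -107/18, the terms are on the order of 1/m³, so the series converges absolutely by comparison with the p-series (p = 3 > 1).
Check z = -109/18: the series is dominated by a constant times Σ 1/m³, which converges (p = 3 > 1).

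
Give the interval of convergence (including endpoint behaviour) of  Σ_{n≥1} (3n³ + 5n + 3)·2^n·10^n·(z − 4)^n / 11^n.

Apply the ratio test: |a_{n+1}| / |a_n| = [(3(n+1)³ + 5(n+1) + 3)/(3n³ + 5n + 3)] · 2·10/11, which tends to 20/11 as n → ∞.
Hence the series converges for |z − 4| < 1/(20/11) = 11/20, so the radius of convergence is 11/20.
At z = 91/20: the n-th term does not approach 0; divergence by the term test.
Endpoint z = 69/20: the terms do not tend to 0, so the series diverges.

(69/20, 91/20)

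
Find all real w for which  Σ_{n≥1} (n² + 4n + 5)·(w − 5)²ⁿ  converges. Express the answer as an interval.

The ratio of consecutive coefficients is ((n+1)² + 4(n+1) + 5)/(n² + 4n + 5) → 1.
Since the exponent of (w − 5) increases by 2 each term, convergence requires |w − 5|² < 1, hence R = 1.
At w = 6: the terms have absolute value of order n², which does not tend to 0, so the series diverges by the divergence test.
Endpoint w = 4: the terms do not tend to 0, so the series diverges.

(4, 6)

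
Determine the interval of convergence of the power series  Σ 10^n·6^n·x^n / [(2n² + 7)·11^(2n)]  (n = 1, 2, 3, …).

[-121/60, 121/60]

Ratio test: |a_{n+1}/a_n| = [(2n² + 7)/(2(n+1)² + 7)] · 10·6/121 → 60/121 as n → ∞.
Convergence for |x| · 60/121 < 1, i.e. |x| < 121/60. So R = 121/60.
Check x = 121/60: the terms are on the order of 1/n², so the series converges absolutely by comparison with the p-series (p = 2 > 1).
When x = -121/60, the series is dominated by a constant times Σ 1/n², which converges (p = 2 > 1).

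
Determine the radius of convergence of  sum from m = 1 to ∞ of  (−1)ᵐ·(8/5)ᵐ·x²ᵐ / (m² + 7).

Apply the ratio test: |a_{m+1}| / |a_m| = [(m² + 7)/((m+1)² + 7)] · 8/5, which tends to 8/5 as m → ∞.
Writing y = x², the series in y has radius 5/8, so |x| < √(5/8) and R = √10/4.

R = √10/4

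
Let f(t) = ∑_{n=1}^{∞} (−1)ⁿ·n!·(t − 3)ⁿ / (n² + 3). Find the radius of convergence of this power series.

The ratio of consecutive coefficients is (n+1) · (n² + 3)/((n+1)² + 3) → ∞.
The terms grow without bound for any (t − 3) ≠ 0, so R = 0 (convergence only at t = 3).

R = 0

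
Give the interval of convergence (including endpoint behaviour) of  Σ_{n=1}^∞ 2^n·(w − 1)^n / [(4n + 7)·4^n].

[-1, 3)

Apply the ratio test: |a_{n+1}| / |a_n| = [(4n + 7)/(4(n+1) + 7)] · 2/4, which tends to 1/2 as n → ∞.
Convergence for |w − 1| · 1/2 < 1, i.e. |w − 1| < 2. So R = 2.
Check w = 3: the terms behave like c/n; limit comparison with the harmonic series gives divergence.
At w = -1: an alternating series whose terms decrease to 0 in absolute value, so it converges by the Leibniz criterion.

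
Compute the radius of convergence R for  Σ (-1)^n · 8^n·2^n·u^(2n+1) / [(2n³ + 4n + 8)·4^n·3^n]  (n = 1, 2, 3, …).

R = √3/2

The ratio of consecutive coefficients is [(2n³ + 4n + 8)/(2(n+1)³ + 4(n+1) + 8)] · 8·2/(4·3) → 4/3.
Since the exponent of u increases by 2 each term, convergence requires |u|² < 3/4, hence R = √3/2.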